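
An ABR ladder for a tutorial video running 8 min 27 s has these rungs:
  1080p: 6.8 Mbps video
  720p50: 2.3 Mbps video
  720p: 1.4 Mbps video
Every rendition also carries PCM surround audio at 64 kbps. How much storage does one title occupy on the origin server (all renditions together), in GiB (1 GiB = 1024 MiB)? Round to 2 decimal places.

8 min 27 s = 507 s
Audio: 64 kbps = 0.064 Mbps.
Sum of rendition bitrates: (6.8+0.064) + (2.3+0.064) + (1.4+0.064) = 10.692 Mbps.
× 507 s = 5,421 Mb = 677.6 MB = 0.6311 GiB.

0.63 GiB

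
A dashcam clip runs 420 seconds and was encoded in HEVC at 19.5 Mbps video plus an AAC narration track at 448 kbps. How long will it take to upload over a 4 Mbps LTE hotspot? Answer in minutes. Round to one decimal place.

34.9 minutes

Audio: 448 kbps = 0.448 Mbps.
Total bitrate: 19.948 Mbps.
File: 19.948 Mbps × 420 s = 8378.2 Mb.
At 4 Mbps: 8378.2 / 4 = 2094.5 s ≈ 34.9 minutes.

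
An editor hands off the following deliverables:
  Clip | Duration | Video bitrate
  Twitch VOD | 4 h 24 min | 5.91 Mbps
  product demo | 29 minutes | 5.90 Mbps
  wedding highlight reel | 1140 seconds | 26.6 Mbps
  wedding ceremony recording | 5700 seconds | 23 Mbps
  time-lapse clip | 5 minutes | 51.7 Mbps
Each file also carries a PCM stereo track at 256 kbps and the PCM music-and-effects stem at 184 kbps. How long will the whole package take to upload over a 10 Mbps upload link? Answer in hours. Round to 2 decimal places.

8.10 hours

Audio total: 256 + 184 = 440 kbps = 0.440 Mbps.
Twitch VOD: 6.350 Mbps × 15840 s = 100584.0 Mb
product demo: 6.340 Mbps × 1740 s = 11031.6 Mb
wedding highlight reel: 27.040 Mbps × 1140 s = 30825.6 Mb
wedding ceremony recording: 23.440 Mbps × 5700 s = 133608.0 Mb
time-lapse clip: 52.140 Mbps × 300 s = 15642.0 Mb
Total: 291691.2 Mb = 36461.4 MB.
At 10 Mbps: 291691.2 / 10 = 29169 s ≈ 8.1 hours.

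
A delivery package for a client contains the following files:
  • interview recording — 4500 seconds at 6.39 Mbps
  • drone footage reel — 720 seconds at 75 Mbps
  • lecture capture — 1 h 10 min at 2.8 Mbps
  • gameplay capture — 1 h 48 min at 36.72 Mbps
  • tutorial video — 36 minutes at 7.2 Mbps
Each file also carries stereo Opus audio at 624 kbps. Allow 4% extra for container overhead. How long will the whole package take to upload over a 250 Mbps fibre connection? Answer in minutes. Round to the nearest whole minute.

Audio: 624 kbps = 0.624 Mbps.
interview recording: 7.014 Mbps × 4500 s × 1.04 = 32825.5 Mb
drone footage reel: 75.624 Mbps × 720 s × 1.04 = 56627.3 Mb
lecture capture: 3.424 Mbps × 4200 s × 1.04 = 14956.0 Mb
gameplay capture: 37.344 Mbps × 6480 s × 1.04 = 251668.7 Mb
tutorial video: 7.824 Mbps × 2160 s × 1.04 = 17575.8 Mb
Total: 373653.3 Mb = 46706.7 MB.
At 250 Mbps: 373653.3 / 250 = 1495 s ≈ 24.9 minutes.

25 minutes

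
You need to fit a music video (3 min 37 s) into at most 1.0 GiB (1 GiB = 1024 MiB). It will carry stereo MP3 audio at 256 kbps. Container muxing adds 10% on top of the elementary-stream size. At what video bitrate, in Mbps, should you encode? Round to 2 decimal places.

Budget: 1.0 GiB = 8589.9 Mb.
Stream payload after overhead: 8589.9 / 1.10 = 7809.0 Mb.
3 min 37 s = 217 s
Total bitrate budget: 7809.0 Mb / 217 s = 35.986 Mbps.
Audio: 256 kbps = 0.256 Mbps.
Video: 35.986 − 0.256 = 35.730 Mbps.

35.73 Mbps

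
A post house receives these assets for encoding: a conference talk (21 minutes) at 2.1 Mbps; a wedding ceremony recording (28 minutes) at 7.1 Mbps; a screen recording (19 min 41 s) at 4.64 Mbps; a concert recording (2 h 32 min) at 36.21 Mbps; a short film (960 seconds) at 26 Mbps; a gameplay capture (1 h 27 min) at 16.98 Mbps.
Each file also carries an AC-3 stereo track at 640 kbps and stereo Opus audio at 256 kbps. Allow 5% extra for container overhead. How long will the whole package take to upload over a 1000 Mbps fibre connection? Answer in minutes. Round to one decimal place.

Audio total: 640 + 256 = 896 kbps = 0.896 Mbps.
conference talk: 2.996 Mbps × 1260 s × 1.05 = 3963.7 Mb
wedding ceremony recording: 7.996 Mbps × 1680 s × 1.05 = 14104.9 Mb
screen recording: 5.536 Mbps × 1181 s × 1.05 = 6864.9 Mb
concert recording: 37.106 Mbps × 9120 s × 1.05 = 355327.1 Mb
short film: 26.896 Mbps × 960 s × 1.05 = 27111.2 Mb
gameplay capture: 17.876 Mbps × 5220 s × 1.05 = 97978.4 Mb
Total: 505350.1 Mb = 63168.8 MB.
At 1000 Mbps: 505350.1 / 1000 = 505 s ≈ 8.42 minutes.

8.4 minutes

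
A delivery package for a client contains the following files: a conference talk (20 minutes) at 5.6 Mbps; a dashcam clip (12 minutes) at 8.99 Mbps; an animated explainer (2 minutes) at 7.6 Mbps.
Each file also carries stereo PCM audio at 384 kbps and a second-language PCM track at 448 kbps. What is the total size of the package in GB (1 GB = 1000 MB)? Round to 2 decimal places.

1.98 GB

Audio total: 384 + 448 = 832 kbps = 0.832 Mbps.
conference talk: 6.432 Mbps × 1200 s = 7718.4 Mb
dashcam clip: 9.822 Mbps × 720 s = 7071.8 Mb
animated explainer: 8.432 Mbps × 120 s = 1011.8 Mb
Total: 15802.1 Mb = 1975.3 MB.
= 1.975 GB.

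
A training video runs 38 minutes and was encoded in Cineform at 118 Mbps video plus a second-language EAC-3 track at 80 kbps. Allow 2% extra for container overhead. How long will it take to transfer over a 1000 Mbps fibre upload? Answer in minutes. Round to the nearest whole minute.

38 min = 2280 s
Audio: 80 kbps = 0.080 Mbps.
Total bitrate: 118.080 Mbps.
File: 118.080 Mbps × 2280 s = 269222.4 Mb.
With 2% container overhead: ×1.02. → 274606.8 Mb.
At 1000 Mbps: 274606.8 / 1000 = 274.6 s ≈ 4.58 minutes.

5 minutes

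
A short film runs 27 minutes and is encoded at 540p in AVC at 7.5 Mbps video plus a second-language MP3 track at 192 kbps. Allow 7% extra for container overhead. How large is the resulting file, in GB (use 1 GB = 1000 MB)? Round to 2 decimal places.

27 min = 1620 s
Audio: 192 kbps = 0.192 Mbps.
Total bitrate: 7.5 + 0.192 = 7.692 Mbps.
Stream data: 7.692 Mbps × 1620 s = 12461.0 Mb.
With 7% container overhead: ×1.07.
13,333 Mb ÷ 8 = 1,667 MB → 1.667 GB.

1.67 GB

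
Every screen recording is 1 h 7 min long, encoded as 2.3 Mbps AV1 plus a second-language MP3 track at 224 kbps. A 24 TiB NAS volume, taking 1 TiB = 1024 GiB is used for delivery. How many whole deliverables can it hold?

1 h 7 min = 67 min = 4020 s
Audio: 224 kbps = 0.224 Mbps.
Total bitrate: 2.524 Mbps.
Per item: 2.524 Mbps × 4020 s = 10,146 Mb = 1,268 MB.
Capacity: 24 TiB = 211,106,233 Mb; 20805.86 items → 20805 complete.

20805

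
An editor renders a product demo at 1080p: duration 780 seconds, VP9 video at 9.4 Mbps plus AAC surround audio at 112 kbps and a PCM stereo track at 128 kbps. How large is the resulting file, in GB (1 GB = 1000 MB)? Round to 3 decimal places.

0.940 GB

Audio total: 112 + 128 = 240 kbps = 0.240 Mbps.
Total bitrate: 9.4 + 0.240 = 9.640 Mbps.
Stream data: 9.640 Mbps × 780 s = 7519.2 Mb.
7,519 Mb ÷ 8 = 939.9 MB → 0.9399 GB.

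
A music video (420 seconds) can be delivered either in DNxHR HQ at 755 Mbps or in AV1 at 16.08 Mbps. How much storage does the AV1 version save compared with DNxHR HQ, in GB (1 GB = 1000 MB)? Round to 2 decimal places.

DNxHR HQ: 755.000 Mbps × 420 s = 317100.0 Mb = 39.638 GB.
AV1: 16.080 Mbps × 420 s = 6753.6 Mb = 0.844 GB.
Saving: 39.638 − 0.844 = 38.793 GB.

38.79 GB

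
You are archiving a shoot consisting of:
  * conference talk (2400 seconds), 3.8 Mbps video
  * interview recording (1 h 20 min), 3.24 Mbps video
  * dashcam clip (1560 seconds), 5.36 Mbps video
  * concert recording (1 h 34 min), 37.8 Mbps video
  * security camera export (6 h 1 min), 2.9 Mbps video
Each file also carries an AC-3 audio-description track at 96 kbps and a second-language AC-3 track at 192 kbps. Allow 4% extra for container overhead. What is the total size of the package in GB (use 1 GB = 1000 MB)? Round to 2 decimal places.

Audio total: 96 + 192 = 288 kbps = 0.288 Mbps.
conference talk: 4.088 Mbps × 2400 s × 1.04 = 10203.6 Mb
interview recording: 3.528 Mbps × 4800 s × 1.04 = 17611.8 Mb
dashcam clip: 5.648 Mbps × 1560 s × 1.04 = 9163.3 Mb
concert recording: 38.088 Mbps × 5640 s × 1.04 = 223409.0 Mb
security camera export: 3.188 Mbps × 21660 s × 1.04 = 71814.2 Mb
Total: 332201.9 Mb = 41525.2 MB.
= 41.53 GB.

41.53 GB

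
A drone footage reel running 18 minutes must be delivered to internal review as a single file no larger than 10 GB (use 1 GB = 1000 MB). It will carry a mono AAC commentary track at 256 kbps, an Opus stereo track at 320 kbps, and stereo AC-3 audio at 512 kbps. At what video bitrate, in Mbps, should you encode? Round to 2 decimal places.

72.99 Mbps

Budget: 10 GB = 80000.0 Mb.
18 min = 1080 s
Total bitrate budget: 80000.0 Mb / 1080 s = 74.074 Mbps.
Audio total: 256 + 320 + 512 = 1088 kbps = 1.088 Mbps.
Video: 74.074 − 1.088 = 72.986 Mbps.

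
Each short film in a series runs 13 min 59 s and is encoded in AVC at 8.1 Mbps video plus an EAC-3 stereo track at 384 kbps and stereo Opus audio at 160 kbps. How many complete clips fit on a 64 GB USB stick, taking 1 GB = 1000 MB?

70

13 min 59 s = 839 s
Audio total: 384 + 160 = 544 kbps = 0.544 Mbps.
Total bitrate: 8.644 Mbps.
Per item: 8.644 Mbps × 839 s = 7,252 Mb = 906.5 MB.
Capacity: 64 GB = 512,000 Mb; 70.60 items → 70 complete.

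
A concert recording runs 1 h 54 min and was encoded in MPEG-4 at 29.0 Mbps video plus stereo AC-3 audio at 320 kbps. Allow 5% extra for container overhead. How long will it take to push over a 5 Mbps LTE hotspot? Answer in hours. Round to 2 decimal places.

11.70 hours

1 h 54 min = 114 min = 6840 s
Audio: 320 kbps = 0.320 Mbps.
Total bitrate: 29.320 Mbps.
File: 29.320 Mbps × 6840 s = 200548.8 Mb.
With 5% container overhead: ×1.05. → 210576.2 Mb.
At 5 Mbps: 210576.2 / 5 = 42115.2 s ≈ 11.7 hours.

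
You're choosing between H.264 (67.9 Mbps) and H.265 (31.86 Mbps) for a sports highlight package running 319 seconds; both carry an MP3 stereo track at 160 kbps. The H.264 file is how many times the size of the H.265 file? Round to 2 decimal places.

Audio: 160 kbps = 0.160 Mbps.
H.264: 68.060 Mbps × 319 s = 21711.1 Mb = 2.528 GiB.
H.265: 32.020 Mbps × 319 s = 10214.4 Mb = 1.189 GiB.
Ratio: 2.528 / 1.189 = 2.126.

2.13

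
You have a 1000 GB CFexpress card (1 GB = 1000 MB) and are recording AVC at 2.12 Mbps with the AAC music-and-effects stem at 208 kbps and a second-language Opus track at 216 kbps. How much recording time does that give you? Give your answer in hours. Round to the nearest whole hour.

874 hours

Audio total: 208 + 216 = 424 kbps = 0.424 Mbps.
Total bitrate: 2.12 + 0.424 = 2.544 Mbps.
Capacity: 1000 GB = 8,000,000 Mb.
Recording time: 8,000,000 / 2.544 = 3,144,654 s ≈ 874 hours.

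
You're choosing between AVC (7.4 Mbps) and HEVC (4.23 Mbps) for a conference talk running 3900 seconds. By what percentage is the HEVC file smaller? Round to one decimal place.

42.8%

AVC: 7.400 Mbps × 3900 s = 28860.0 Mb = 3.607 GB.
HEVC: 4.230 Mbps × 3900 s = 16497.0 Mb = 2.062 GB.
Reduction: (1 − 2.062/3.607) × 100 = 42.84%.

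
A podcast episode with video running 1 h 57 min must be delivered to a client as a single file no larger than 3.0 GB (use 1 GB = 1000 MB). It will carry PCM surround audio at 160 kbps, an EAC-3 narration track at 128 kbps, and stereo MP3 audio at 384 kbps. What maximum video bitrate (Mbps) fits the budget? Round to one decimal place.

Budget: 3.0 GB = 24000.0 Mb.
1 h 57 min = 117 min = 7020 s
Total bitrate budget: 24000.0 Mb / 7020 s = 3.419 Mbps.
Audio total: 160 + 128 + 384 = 672 kbps = 0.672 Mbps.
Video: 3.419 − 0.672 = 2.747 Mbps.

2.7 Mbps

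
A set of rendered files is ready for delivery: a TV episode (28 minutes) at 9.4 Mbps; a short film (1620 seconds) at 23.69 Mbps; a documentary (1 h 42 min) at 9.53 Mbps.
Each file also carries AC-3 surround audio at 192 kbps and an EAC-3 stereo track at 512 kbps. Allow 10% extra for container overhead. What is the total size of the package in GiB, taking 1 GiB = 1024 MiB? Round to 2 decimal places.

15.25 GiB

Audio total: 192 + 512 = 704 kbps = 0.704 Mbps.
TV episode: 10.104 Mbps × 1680 s × 1.10 = 18672.2 Mb
short film: 24.394 Mbps × 1620 s × 1.10 = 43470.1 Mb
documentary: 10.234 Mbps × 6120 s × 1.10 = 68895.3 Mb
Total: 131037.6 Mb = 16379.7 MB.
= 15.25 GiB.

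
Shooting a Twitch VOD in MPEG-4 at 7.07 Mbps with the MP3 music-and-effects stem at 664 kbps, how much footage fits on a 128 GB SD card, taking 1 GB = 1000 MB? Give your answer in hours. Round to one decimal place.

Audio: 664 kbps = 0.664 Mbps.
Total bitrate: 7.07 + 0.664 = 7.734 Mbps.
Capacity: 128 GB = 1,024,000 Mb.
Recording time: 1,024,000 / 7.734 = 132,402 s ≈ 36.8 hours.

36.8 hours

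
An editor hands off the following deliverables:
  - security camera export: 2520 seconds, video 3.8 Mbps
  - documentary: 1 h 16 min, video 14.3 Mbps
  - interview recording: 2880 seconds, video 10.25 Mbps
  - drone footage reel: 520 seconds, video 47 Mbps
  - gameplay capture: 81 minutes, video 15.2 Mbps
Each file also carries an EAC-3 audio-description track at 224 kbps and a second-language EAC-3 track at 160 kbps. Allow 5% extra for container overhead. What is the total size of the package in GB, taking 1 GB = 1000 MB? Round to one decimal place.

27.4 GB

Audio total: 224 + 160 = 384 kbps = 0.384 Mbps.
security camera export: 4.184 Mbps × 2520 s × 1.05 = 11070.9 Mb
documentary: 14.684 Mbps × 4560 s × 1.05 = 70307.0 Mb
interview recording: 10.634 Mbps × 2880 s × 1.05 = 32157.2 Mb
drone footage reel: 47.384 Mbps × 520 s × 1.05 = 25871.7 Mb
gameplay capture: 15.584 Mbps × 4860 s × 1.05 = 79525.2 Mb
Total: 218931.9 Mb = 27366.5 MB.
= 27.37 GB.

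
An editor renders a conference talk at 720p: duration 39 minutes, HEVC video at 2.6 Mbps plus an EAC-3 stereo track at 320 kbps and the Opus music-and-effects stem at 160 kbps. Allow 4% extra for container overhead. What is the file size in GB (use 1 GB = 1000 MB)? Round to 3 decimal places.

39 min = 2340 s
Audio total: 320 + 160 = 480 kbps = 0.480 Mbps.
Total bitrate: 2.6 + 0.480 = 3.080 Mbps.
Stream data: 3.080 Mbps × 2340 s = 7207.2 Mb.
With 4% container overhead: ×1.04.
7,495 Mb ÷ 8 = 936.9 MB → 0.9369 GB.

0.937 GB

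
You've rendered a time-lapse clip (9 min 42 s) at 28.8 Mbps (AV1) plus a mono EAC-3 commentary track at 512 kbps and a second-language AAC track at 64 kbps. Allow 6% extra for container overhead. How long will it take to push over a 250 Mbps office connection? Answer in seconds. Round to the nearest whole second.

9 min 42 s = 582 s
Audio total: 512 + 64 = 576 kbps = 0.576 Mbps.
Total bitrate: 29.376 Mbps.
File: 29.376 Mbps × 582 s = 17096.8 Mb.
With 6% container overhead: ×1.06. → 18122.6 Mb.
At 250 Mbps: 18122.6 / 250 = 72.5 s ≈ 72.5 seconds.

72 seconds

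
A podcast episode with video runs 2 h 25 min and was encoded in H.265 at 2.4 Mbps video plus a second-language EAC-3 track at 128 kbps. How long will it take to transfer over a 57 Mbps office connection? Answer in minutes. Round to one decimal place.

2 h 25 min = 145 min = 8700 s
Audio: 128 kbps = 0.128 Mbps.
Total bitrate: 2.528 Mbps.
File: 2.528 Mbps × 8700 s = 21993.6 Mb.
At 57 Mbps: 21993.6 / 57 = 385.9 s ≈ 6.43 minutes.

6.4 minutes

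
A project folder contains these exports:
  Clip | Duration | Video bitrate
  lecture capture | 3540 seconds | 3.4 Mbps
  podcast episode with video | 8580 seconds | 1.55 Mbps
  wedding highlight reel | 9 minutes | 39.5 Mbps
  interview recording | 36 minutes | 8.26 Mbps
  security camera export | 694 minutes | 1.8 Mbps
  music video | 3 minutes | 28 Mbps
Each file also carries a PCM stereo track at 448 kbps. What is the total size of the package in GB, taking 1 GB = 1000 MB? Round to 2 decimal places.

21.23 GB

Audio: 448 kbps = 0.448 Mbps.
lecture capture: 3.848 Mbps × 3540 s = 13621.9 Mb
podcast episode with video: 1.998 Mbps × 8580 s = 17142.8 Mb
wedding highlight reel: 39.948 Mbps × 540 s = 21571.9 Mb
interview recording: 8.708 Mbps × 2160 s = 18809.3 Mb
security camera export: 2.248 Mbps × 41640 s = 93606.7 Mb
music video: 28.448 Mbps × 180 s = 5120.6 Mb
Total: 169873.3 Mb = 21234.2 MB.
= 21.23 GB.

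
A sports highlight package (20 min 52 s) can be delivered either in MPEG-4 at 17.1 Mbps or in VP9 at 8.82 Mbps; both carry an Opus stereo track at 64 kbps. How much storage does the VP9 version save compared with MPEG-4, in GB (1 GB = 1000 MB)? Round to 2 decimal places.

1.30 GB

20 min 52 s = 1252 s
Audio: 64 kbps = 0.064 Mbps.
MPEG-4: 17.164 Mbps × 1252 s = 21489.3 Mb = 2.686 GB.
VP9: 8.884 Mbps × 1252 s = 11122.8 Mb = 1.390 GB.
Saving: 2.686 − 1.390 = 1.296 GB.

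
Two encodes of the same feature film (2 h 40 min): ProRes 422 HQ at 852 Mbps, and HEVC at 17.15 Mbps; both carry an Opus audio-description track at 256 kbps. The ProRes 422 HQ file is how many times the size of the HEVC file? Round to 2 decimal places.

2 h 40 min = 160 min = 9600 s
Audio: 256 kbps = 0.256 Mbps.
ProRes 422 HQ: 852.256 Mbps × 9600 s = 8181657.6 Mb = 1022.707 GB.
HEVC: 17.406 Mbps × 9600 s = 167097.6 Mb = 20.887 GB.
Ratio: 1022.707 / 20.887 = 48.963.

48.96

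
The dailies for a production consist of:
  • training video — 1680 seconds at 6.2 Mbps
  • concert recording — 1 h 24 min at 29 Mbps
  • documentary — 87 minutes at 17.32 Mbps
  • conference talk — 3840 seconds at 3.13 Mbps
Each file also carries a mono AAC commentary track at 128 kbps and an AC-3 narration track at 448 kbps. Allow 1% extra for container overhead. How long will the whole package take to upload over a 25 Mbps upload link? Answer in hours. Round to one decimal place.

3.0 hours

Audio total: 128 + 448 = 576 kbps = 0.576 Mbps.
training video: 6.776 Mbps × 1680 s × 1.01 = 11497.5 Mb
concert recording: 29.576 Mbps × 5040 s × 1.01 = 150553.7 Mb
documentary: 17.896 Mbps × 5220 s × 1.01 = 94351.3 Mb
conference talk: 3.706 Mbps × 3840 s × 1.01 = 14373.4 Mb
Total: 270775.8 Mb = 33847.0 MB.
At 25 Mbps: 270775.8 / 25 = 10831 s ≈ 3.01 hours.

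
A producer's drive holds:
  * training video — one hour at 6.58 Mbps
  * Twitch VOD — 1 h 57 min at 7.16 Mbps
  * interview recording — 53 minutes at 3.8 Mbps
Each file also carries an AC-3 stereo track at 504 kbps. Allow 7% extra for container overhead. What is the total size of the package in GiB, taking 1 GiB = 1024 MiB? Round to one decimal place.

11.6 GiB

Audio: 504 kbps = 0.504 Mbps.
training video: 7.084 Mbps × 3600 s × 1.07 = 27287.6 Mb
Twitch VOD: 7.664 Mbps × 7020 s × 1.07 = 57567.4 Mb
interview recording: 4.304 Mbps × 3180 s × 1.07 = 14644.8 Mb
Total: 99499.7 Mb = 12437.5 MB.
= 11.58 GiB.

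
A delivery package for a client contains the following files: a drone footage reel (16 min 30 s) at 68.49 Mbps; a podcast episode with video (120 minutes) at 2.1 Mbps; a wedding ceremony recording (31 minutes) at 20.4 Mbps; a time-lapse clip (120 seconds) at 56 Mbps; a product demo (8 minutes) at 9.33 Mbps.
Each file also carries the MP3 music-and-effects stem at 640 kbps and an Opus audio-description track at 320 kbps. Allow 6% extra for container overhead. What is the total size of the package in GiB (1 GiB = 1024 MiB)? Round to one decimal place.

Audio total: 640 + 320 = 960 kbps = 0.960 Mbps.
drone footage reel: 69.450 Mbps × 990 s × 1.06 = 72880.8 Mb
podcast episode with video: 3.060 Mbps × 7200 s × 1.06 = 23353.9 Mb
wedding ceremony recording: 21.360 Mbps × 1860 s × 1.06 = 42113.4 Mb
time-lapse clip: 56.960 Mbps × 120 s × 1.06 = 7245.3 Mb
product demo: 10.290 Mbps × 480 s × 1.06 = 5235.6 Mb
Total: 150829.0 Mb = 18853.6 MB.
= 17.56 GiB.

17.6 GiB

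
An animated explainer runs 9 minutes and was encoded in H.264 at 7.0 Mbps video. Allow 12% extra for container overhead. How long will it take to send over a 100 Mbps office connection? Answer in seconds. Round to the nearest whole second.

9 min = 540 s
File: 7.000 Mbps × 540 s = 3780.0 Mb.
With 12% container overhead: ×1.12. → 4233.6 Mb.
At 100 Mbps: 4233.6 / 100 = 42.3 s ≈ 42.3 seconds.

42 seconds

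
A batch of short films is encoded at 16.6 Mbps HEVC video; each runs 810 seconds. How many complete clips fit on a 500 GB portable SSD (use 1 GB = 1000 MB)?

Per item: 16.600 Mbps × 810 s = 13,446 Mb = 1,681 MB.
Capacity: 500 GB = 4,000,000 Mb; 297.49 items → 297 complete.

297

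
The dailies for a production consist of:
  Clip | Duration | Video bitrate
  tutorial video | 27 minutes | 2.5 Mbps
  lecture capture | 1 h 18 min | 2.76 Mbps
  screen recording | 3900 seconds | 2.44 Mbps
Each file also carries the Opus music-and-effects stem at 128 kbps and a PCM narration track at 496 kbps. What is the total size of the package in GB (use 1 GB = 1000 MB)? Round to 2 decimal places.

Audio total: 128 + 496 = 624 kbps = 0.624 Mbps.
tutorial video: 3.124 Mbps × 1620 s = 5060.9 Mb
lecture capture: 3.384 Mbps × 4680 s = 15837.1 Mb
screen recording: 3.064 Mbps × 3900 s = 11949.6 Mb
Total: 32847.6 Mb = 4105.9 MB.
= 4.106 GB.

4.11 GB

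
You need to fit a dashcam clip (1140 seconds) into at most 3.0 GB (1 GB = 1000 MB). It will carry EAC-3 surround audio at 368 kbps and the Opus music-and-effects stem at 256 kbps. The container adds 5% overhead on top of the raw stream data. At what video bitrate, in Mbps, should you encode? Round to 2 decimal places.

Budget: 3.0 GB = 24000.0 Mb.
Stream payload after overhead: 24000.0 / 1.05 = 22857.1 Mb.
Total bitrate budget: 22857.1 Mb / 1140 s = 20.050 Mbps.
Audio total: 368 + 256 = 624 kbps = 0.624 Mbps.
Video: 20.050 − 0.624 = 19.426 Mbps.

19.43 Mbps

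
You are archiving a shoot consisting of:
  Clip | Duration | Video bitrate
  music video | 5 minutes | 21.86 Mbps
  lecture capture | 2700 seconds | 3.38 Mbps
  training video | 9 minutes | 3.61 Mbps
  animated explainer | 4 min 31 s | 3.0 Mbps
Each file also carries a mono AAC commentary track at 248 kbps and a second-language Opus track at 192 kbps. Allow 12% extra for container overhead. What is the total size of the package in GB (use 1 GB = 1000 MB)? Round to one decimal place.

Audio total: 248 + 192 = 440 kbps = 0.440 Mbps.
music video: 22.300 Mbps × 300 s × 1.12 = 7492.8 Mb
lecture capture: 3.820 Mbps × 2700 s × 1.12 = 11551.7 Mb
training video: 4.050 Mbps × 540 s × 1.12 = 2449.4 Mb
animated explainer: 3.440 Mbps × 271 s × 1.12 = 1044.1 Mb
Total: 22538.0 Mb = 2817.3 MB.
= 2.817 GB.

2.8 GB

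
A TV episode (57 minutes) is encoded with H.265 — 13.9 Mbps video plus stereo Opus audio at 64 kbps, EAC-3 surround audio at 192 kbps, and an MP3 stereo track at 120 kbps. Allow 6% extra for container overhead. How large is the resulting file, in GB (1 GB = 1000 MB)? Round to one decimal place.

6.5 GB

57 min = 3420 s
Audio total: 64 + 192 + 120 = 376 kbps = 0.376 Mbps.
Total bitrate: 13.9 + 0.376 = 14.276 Mbps.
Stream data: 14.276 Mbps × 3420 s = 48823.9 Mb.
With 6% container overhead: ×1.06.
51,753 Mb ÷ 8 = 6,469 MB → 6.469 GB.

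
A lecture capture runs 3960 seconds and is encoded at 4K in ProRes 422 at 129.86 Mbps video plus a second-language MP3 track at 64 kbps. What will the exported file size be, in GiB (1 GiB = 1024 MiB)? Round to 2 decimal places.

59.90 GiB

Audio: 64 kbps = 0.064 Mbps.
Total bitrate: 129.86 + 0.064 = 129.924 Mbps.
Stream data: 129.924 Mbps × 3960 s = 514499.0 Mb.
514,499 Mb = 64,312,380,000 bytes ÷ 1,073,741,824 = 59.90 GiB.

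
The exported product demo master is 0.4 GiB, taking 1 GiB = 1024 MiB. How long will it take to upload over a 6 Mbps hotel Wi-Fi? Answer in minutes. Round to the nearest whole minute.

File: 0.4 GiB = 3436.0 Mb.
At 6 Mbps: 3436.0 / 6 = 572.7 s ≈ 9.54 minutes.

10 minutes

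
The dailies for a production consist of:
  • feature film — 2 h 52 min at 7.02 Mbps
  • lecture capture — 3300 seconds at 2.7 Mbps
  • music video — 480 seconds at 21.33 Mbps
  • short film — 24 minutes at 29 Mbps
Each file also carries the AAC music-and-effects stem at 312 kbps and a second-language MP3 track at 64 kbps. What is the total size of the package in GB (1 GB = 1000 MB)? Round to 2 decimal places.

17.40 GB

Audio total: 312 + 64 = 376 kbps = 0.376 Mbps.
feature film: 7.396 Mbps × 10320 s = 76326.7 Mb
lecture capture: 3.076 Mbps × 3300 s = 10150.8 Mb
music video: 21.706 Mbps × 480 s = 10418.9 Mb
short film: 29.376 Mbps × 1440 s = 42301.4 Mb
Total: 139197.8 Mb = 17399.7 MB.
= 17.40 GB.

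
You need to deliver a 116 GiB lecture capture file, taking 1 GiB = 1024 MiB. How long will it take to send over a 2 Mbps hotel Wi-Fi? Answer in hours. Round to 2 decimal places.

File: 116 GiB = 996432.4 Mb.
At 2 Mbps: 996432.4 / 2 = 498216.2 s ≈ 138 hours.

138.39 hours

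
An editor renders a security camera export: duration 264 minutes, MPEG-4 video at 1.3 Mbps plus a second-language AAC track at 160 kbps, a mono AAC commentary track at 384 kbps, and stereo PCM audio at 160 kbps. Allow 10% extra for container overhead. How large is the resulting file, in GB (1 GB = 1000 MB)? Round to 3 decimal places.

264 min = 15840 s
Audio total: 160 + 384 + 160 = 704 kbps = 0.704 Mbps.
Total bitrate: 1.3 + 0.704 = 2.004 Mbps.
Stream data: 2.004 Mbps × 15840 s = 31743.4 Mb.
With 10% container overhead: ×1.10.
34,918 Mb ÷ 8 = 4,365 MB → 4.365 GB.

4.365 GB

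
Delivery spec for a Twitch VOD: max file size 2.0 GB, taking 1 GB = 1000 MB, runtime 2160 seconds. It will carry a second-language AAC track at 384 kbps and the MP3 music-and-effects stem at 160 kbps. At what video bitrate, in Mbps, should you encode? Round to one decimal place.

Budget: 2.0 GB = 16000.0 Mb.
Total bitrate budget: 16000.0 Mb / 2160 s = 7.407 Mbps.
Audio total: 384 + 160 = 544 kbps = 0.544 Mbps.
Video: 7.407 − 0.544 = 6.863 Mbps.

6.9 Mbps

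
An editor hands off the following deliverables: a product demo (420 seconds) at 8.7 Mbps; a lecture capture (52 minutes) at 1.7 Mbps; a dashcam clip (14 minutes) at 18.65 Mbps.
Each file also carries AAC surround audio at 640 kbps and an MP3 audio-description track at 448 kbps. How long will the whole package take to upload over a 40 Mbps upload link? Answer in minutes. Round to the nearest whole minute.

12 minutes

Audio total: 640 + 448 = 1088 kbps = 1.088 Mbps.
product demo: 9.788 Mbps × 420 s = 4111.0 Mb
lecture capture: 2.788 Mbps × 3120 s = 8698.6 Mb
dashcam clip: 19.738 Mbps × 840 s = 16579.9 Mb
Total: 29389.4 Mb = 3673.7 MB.
At 40 Mbps: 29389.4 / 40 = 735 s ≈ 12.2 minutes.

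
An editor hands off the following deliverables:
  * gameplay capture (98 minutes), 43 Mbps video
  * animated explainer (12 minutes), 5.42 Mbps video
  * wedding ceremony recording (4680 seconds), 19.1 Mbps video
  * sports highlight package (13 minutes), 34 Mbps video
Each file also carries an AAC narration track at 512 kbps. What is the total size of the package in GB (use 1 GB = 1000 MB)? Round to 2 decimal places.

Audio: 512 kbps = 0.512 Mbps.
gameplay capture: 43.512 Mbps × 5880 s = 255850.6 Mb
animated explainer: 5.932 Mbps × 720 s = 4271.0 Mb
wedding ceremony recording: 19.612 Mbps × 4680 s = 91784.2 Mb
sports highlight package: 34.512 Mbps × 780 s = 26919.4 Mb
Total: 378825.1 Mb = 47353.1 MB.
= 47.35 GB.

47.35 GB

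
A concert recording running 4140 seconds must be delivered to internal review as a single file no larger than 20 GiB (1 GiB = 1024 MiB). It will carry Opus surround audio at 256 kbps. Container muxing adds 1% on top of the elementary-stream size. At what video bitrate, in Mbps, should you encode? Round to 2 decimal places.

Budget: 20 GiB = 171798.7 Mb.
Stream payload after overhead: 171798.7 / 1.01 = 170097.7 Mb.
Total bitrate budget: 170097.7 Mb / 4140 s = 41.086 Mbps.
Audio: 256 kbps = 0.256 Mbps.
Video: 41.086 − 0.256 = 40.830 Mbps.

40.83 Mbps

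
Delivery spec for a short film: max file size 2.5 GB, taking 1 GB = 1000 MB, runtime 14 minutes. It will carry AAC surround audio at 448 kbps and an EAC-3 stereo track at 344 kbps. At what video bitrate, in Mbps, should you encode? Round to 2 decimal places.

23.02 Mbps

Budget: 2.5 GB = 20000.0 Mb.
14 min = 840 s
Total bitrate budget: 20000.0 Mb / 840 s = 23.810 Mbps.
Audio total: 448 + 344 = 792 kbps = 0.792 Mbps.
Video: 23.810 − 0.792 = 23.018 Mbps.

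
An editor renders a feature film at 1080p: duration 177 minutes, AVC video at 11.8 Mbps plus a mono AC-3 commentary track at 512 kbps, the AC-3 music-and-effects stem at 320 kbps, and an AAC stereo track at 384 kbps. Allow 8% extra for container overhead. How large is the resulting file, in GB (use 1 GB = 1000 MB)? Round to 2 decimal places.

177 min = 10620 s
Audio total: 512 + 320 + 384 = 1216 kbps = 1.216 Mbps.
Total bitrate: 11.8 + 1.216 = 13.016 Mbps.
Stream data: 13.016 Mbps × 10620 s = 138229.9 Mb.
With 8% container overhead: ×1.08.
149,288 Mb ÷ 8 = 18,661 MB → 18.66 GB.

18.66 GB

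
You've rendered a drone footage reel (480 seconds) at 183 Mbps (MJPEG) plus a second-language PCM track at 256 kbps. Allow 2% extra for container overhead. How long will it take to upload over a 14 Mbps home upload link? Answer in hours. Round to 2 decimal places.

1.78 hours

Audio: 256 kbps = 0.256 Mbps.
Total bitrate: 183.256 Mbps.
File: 183.256 Mbps × 480 s = 87962.9 Mb.
With 2% container overhead: ×1.02. → 89722.1 Mb.
At 14 Mbps: 89722.1 / 14 = 6408.7 s ≈ 1.78 hours.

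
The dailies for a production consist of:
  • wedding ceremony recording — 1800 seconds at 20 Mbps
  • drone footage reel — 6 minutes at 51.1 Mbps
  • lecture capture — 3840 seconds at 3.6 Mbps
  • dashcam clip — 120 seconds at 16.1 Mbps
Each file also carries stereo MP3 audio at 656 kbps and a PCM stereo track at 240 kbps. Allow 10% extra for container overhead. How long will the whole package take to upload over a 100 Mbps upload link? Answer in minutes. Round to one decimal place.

Audio total: 656 + 240 = 896 kbps = 0.896 Mbps.
wedding ceremony recording: 20.896 Mbps × 1800 s × 1.10 = 41374.1 Mb
drone footage reel: 51.996 Mbps × 360 s × 1.10 = 20590.4 Mb
lecture capture: 4.496 Mbps × 3840 s × 1.10 = 18991.1 Mb
dashcam clip: 16.996 Mbps × 120 s × 1.10 = 2243.5 Mb
Total: 83199.1 Mb = 10399.9 MB.
At 100 Mbps: 83199.1 / 100 = 832 s ≈ 13.9 minutes.

13.9 minutes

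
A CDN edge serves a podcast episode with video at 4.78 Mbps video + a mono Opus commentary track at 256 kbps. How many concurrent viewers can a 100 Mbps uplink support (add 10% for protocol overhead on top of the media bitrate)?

Audio: 256 kbps = 0.256 Mbps.
Per-viewer media rate: 5.036 Mbps.
On the wire with 10% overhead: 5.540 Mbps.
100 Mbps = 100.0 Mbps; 100.0 / 5.540 = 18.05 → 18 viewers.

18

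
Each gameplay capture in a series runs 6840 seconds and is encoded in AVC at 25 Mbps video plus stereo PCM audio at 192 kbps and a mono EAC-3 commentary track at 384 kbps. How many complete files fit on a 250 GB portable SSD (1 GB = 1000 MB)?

11

Audio total: 192 + 384 = 576 kbps = 0.576 Mbps.
Total bitrate: 25.576 Mbps.
Per item: 25.576 Mbps × 6840 s = 174,940 Mb = 21,867 MB.
Capacity: 250 GB = 2,000,000 Mb; 11.43 items → 11 complete.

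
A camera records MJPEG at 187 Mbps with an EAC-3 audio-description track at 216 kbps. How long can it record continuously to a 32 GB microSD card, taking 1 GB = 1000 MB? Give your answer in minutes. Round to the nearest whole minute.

23 minutes

Audio: 216 kbps = 0.216 Mbps.
Total bitrate: 187 + 0.216 = 187.216 Mbps.
Capacity: 32 GB = 256,000 Mb.
Recording time: 256,000 / 187.216 = 1,367 s ≈ 22.8 minutes.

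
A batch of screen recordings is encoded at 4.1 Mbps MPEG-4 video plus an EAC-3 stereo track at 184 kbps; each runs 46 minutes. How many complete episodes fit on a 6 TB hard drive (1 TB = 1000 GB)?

46 min = 2760 s
Audio: 184 kbps = 0.184 Mbps.
Total bitrate: 4.284 Mbps.
Per item: 4.284 Mbps × 2760 s = 11,824 Mb = 1,478 MB.
Capacity: 6 TB = 48,000,000 Mb; 4059.59 items → 4059 complete.

4059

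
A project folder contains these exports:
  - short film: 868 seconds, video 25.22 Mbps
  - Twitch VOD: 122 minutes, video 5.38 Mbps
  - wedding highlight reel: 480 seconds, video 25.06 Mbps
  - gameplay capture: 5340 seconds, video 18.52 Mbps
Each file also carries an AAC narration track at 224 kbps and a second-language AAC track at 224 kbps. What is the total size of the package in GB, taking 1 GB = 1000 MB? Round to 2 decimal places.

22.31 GB

Audio total: 224 + 224 = 448 kbps = 0.448 Mbps.
short film: 25.668 Mbps × 868 s = 22279.8 Mb
Twitch VOD: 5.828 Mbps × 7320 s = 42661.0 Mb
wedding highlight reel: 25.508 Mbps × 480 s = 12243.8 Mb
gameplay capture: 18.968 Mbps × 5340 s = 101289.1 Mb
Total: 178473.7 Mb = 22309.2 MB.
= 22.31 GB.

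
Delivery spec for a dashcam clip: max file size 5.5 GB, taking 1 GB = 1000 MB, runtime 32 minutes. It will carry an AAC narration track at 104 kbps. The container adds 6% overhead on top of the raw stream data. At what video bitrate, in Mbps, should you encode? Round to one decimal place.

21.5 Mbps

Budget: 5.5 GB = 44000.0 Mb.
Stream payload after overhead: 44000.0 / 1.06 = 41509.4 Mb.
32 min = 1920 s
Total bitrate budget: 41509.4 Mb / 1920 s = 21.619 Mbps.
Audio: 104 kbps = 0.104 Mbps.
Video: 21.619 − 0.104 = 21.515 Mbps.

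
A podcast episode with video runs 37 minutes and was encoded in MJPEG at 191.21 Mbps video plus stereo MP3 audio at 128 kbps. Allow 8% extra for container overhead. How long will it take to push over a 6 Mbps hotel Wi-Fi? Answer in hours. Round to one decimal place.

21.2 hours

37 min = 2220 s
Audio: 128 kbps = 0.128 Mbps.
Total bitrate: 191.338 Mbps.
File: 191.338 Mbps × 2220 s = 424770.4 Mb.
With 8% container overhead: ×1.08. → 458752.0 Mb.
At 6 Mbps: 458752.0 / 6 = 76458.7 s ≈ 21.2 hours.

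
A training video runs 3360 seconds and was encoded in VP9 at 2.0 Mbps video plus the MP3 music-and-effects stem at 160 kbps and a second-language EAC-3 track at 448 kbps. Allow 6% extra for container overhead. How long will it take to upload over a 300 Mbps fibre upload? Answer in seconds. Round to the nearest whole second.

Audio total: 160 + 448 = 608 kbps = 0.608 Mbps.
Total bitrate: 2.608 Mbps.
File: 2.608 Mbps × 3360 s = 8762.9 Mb.
With 6% container overhead: ×1.06. → 9288.7 Mb.
At 300 Mbps: 9288.7 / 300 = 31.0 s ≈ 31 seconds.

31 seconds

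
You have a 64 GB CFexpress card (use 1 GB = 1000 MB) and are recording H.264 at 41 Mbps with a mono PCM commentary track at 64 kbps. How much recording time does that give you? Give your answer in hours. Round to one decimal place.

Audio: 64 kbps = 0.064 Mbps.
Total bitrate: 41 + 0.064 = 41.064 Mbps.
Capacity: 64 GB = 512,000 Mb.
Recording time: 512,000 / 41.064 = 12,468 s ≈ 3.46 hours.

3.5 hours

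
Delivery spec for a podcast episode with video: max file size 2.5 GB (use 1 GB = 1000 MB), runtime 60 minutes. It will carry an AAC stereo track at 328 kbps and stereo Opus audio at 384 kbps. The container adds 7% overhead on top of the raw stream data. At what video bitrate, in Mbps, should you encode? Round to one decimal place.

4.5 Mbps

Budget: 2.5 GB = 20000.0 Mb.
Stream payload after overhead: 20000.0 / 1.07 = 18691.6 Mb.
60 min = 3600 s
Total bitrate budget: 18691.6 Mb / 3600 s = 5.192 Mbps.
Audio total: 328 + 384 = 712 kbps = 0.712 Mbps.
Video: 5.192 − 0.712 = 4.480 Mbps.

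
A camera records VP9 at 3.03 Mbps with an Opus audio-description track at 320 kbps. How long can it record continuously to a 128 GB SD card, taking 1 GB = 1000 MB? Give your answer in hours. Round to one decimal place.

Audio: 320 kbps = 0.320 Mbps.
Total bitrate: 3.03 + 0.320 = 3.350 Mbps.
Capacity: 128 GB = 1,024,000 Mb.
Recording time: 1,024,000 / 3.350 = 305,672 s ≈ 84.9 hours.

84.9 hours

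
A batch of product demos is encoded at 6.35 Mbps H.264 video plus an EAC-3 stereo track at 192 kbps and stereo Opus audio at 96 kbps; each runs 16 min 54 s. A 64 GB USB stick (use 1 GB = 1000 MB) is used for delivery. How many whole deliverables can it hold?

16 min 54 s = 1014 s
Audio total: 192 + 96 = 288 kbps = 0.288 Mbps.
Total bitrate: 6.638 Mbps.
Per item: 6.638 Mbps × 1014 s = 6,731 Mb = 841.4 MB.
Capacity: 64 GB = 512,000 Mb; 76.07 items → 76 complete.

76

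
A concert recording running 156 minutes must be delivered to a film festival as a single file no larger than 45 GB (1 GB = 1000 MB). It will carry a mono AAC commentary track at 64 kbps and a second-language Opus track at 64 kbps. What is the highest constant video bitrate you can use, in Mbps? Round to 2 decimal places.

Budget: 45 GB = 360000.0 Mb.
156 min = 9360 s
Total bitrate budget: 360000.0 Mb / 9360 s = 38.462 Mbps.
Audio total: 64 + 64 = 128 kbps = 0.128 Mbps.
Video: 38.462 − 0.128 = 38.334 Mbps.

38.33 Mbps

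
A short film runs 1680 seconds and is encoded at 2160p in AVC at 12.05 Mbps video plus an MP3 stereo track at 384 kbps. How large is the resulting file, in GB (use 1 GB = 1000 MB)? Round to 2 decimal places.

Audio: 384 kbps = 0.384 Mbps.
Total bitrate: 12.05 + 0.384 = 12.434 Mbps.
Stream data: 12.434 Mbps × 1680 s = 20889.1 Mb.
20,889 Mb ÷ 8 = 2,611 MB → 2.611 GB.

2.61 GB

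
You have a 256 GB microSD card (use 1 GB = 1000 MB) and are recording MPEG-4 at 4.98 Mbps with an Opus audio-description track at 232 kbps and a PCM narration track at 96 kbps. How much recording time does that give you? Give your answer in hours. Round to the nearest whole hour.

Audio total: 232 + 96 = 328 kbps = 0.328 Mbps.
Total bitrate: 4.98 + 0.328 = 5.308 Mbps.
Capacity: 256 GB = 2,048,000 Mb.
Recording time: 2,048,000 / 5.308 = 385,833 s ≈ 107 hours.

107 hours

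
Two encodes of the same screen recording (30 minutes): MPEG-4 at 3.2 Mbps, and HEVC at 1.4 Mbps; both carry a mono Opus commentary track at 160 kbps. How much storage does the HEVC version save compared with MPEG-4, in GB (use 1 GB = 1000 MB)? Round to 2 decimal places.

30 min = 1800 s
Audio: 160 kbps = 0.160 Mbps.
MPEG-4: 3.360 Mbps × 1800 s = 6048.0 Mb = 0.756 GB.
HEVC: 1.560 Mbps × 1800 s = 2808.0 Mb = 0.351 GB.
Saving: 0.756 − 0.351 = 0.405 GB.

0.41 GB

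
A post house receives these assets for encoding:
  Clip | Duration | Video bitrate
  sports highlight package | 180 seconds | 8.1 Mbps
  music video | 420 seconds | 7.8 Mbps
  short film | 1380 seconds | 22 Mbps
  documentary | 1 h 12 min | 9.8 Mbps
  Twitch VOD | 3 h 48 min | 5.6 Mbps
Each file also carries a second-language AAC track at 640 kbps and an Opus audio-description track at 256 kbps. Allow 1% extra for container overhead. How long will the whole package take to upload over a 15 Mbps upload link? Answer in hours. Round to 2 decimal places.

Audio total: 640 + 256 = 896 kbps = 0.896 Mbps.
sports highlight package: 8.996 Mbps × 180 s × 1.01 = 1635.5 Mb
music video: 8.696 Mbps × 420 s × 1.01 = 3688.8 Mb
short film: 22.896 Mbps × 1380 s × 1.01 = 31912.4 Mb
documentary: 10.696 Mbps × 4320 s × 1.01 = 46668.8 Mb
Twitch VOD: 6.496 Mbps × 13680 s × 1.01 = 89753.9 Mb
Total: 173659.5 Mb = 21707.4 MB.
At 15 Mbps: 173659.5 / 15 = 11577 s ≈ 3.22 hours.

3.22 hours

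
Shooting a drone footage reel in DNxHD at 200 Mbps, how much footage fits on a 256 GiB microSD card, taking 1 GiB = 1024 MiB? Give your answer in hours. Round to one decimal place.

3.1 hours

Capacity: 256 GiB = 2,199,023 Mb.
Recording time: 2,199,023 / 200.000 = 10,995 s ≈ 3.05 hours.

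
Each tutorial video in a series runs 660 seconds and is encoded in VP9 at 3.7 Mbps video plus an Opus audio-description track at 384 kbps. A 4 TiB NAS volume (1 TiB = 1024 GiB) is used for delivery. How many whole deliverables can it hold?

13053

Audio: 384 kbps = 0.384 Mbps.
Total bitrate: 4.084 Mbps.
Per item: 4.084 Mbps × 660 s = 2,695 Mb = 336.9 MB.
Capacity: 4 TiB = 35,184,372 Mb; 13053.29 items → 13053 complete.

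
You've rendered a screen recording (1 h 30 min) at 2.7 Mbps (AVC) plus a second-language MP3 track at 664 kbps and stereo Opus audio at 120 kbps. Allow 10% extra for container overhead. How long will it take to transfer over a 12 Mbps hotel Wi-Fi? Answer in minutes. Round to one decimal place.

1 h 30 min = 90 min = 5400 s
Audio total: 664 + 120 = 784 kbps = 0.784 Mbps.
Total bitrate: 3.484 Mbps.
File: 3.484 Mbps × 5400 s = 18813.6 Mb.
With 10% container overhead: ×1.10. → 20695.0 Mb.
At 12 Mbps: 20695.0 / 12 = 1724.6 s ≈ 28.7 minutes.

28.7 minutes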